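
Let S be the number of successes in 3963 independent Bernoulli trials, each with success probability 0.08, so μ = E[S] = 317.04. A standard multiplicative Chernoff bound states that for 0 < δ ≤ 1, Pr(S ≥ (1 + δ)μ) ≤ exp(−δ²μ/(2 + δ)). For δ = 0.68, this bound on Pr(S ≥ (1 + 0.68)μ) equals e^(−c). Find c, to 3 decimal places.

54.701

c = δ²μ/(2 + δ) = 0.68²·317.04/(2 + 0.68) = 54.7012.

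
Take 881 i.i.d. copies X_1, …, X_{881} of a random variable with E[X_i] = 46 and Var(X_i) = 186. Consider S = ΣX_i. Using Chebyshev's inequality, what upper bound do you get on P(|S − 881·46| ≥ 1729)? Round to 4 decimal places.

0.0548

Var(S) = n·Var(X_i) = 881·186 = 163866.
Chebyshev: P(|S − 881·46| ≥ 1729) ≤ Var(S)/1729² = 163866/2989441 = 0.0548.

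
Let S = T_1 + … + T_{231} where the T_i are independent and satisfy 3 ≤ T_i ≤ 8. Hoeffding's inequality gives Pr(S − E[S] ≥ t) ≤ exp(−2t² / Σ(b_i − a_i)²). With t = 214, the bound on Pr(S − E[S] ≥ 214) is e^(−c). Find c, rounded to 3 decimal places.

Σ(b_i − a_i)² = 231·(5)² = 5775.
c = 2t²/5775 = 2·214²/5775 = 15.8601.

15.860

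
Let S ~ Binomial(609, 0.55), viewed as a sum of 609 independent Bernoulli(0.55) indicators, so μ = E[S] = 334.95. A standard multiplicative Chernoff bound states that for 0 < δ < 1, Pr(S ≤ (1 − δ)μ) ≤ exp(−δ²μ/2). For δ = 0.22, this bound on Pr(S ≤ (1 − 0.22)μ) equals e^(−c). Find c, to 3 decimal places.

8.106

c = δ²μ/2 = 0.22²·334.95/2 = 8.1058.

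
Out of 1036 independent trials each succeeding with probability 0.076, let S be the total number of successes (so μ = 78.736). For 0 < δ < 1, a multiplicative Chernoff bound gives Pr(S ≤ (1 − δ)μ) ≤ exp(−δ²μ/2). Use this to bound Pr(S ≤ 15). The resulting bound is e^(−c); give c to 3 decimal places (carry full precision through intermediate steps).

25.797

Write 15 = (1 − δ)μ, so δ = 1 − 15/78.736 = 0.8094899…
Then the exponent is δ²μ/2 = (μ − 15)²/(2μ) = 25.796825.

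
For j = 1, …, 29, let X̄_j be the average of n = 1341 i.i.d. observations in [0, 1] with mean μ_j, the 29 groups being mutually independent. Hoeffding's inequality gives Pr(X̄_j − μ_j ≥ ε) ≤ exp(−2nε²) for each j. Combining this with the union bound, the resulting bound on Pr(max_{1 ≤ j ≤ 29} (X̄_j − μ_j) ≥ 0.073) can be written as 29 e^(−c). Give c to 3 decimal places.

14.292

Union bound over the 29 events: Pr(max_{1 ≤ j ≤ 29} (X̄_j − μ_j) ≥ 0.073) ≤ 29·exp(−2nε²) = 29 exp(−2·1341·0.073²).
So c = 2·1341·0.073² = 14.2924.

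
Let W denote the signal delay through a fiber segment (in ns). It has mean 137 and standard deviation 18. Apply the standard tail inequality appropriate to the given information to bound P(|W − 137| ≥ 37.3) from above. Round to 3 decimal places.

Mean and variance are known, so Chebyshev's inequality applies.
Chebyshev: P(|W − μ| ≥ t) ≤ Var(W)/t².
Var(W) = σ² = 18² = 324.
Bound = 324 / 1391.29 = 0.2329.

0.233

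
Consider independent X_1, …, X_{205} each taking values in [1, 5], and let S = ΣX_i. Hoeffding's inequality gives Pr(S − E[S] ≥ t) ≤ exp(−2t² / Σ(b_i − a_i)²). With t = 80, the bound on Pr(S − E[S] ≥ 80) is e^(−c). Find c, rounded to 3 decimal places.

3.902

Σ(b_i − a_i)² = 205·(4)² = 3280.
c = 2t²/3280 = 2·80²/3280 = 3.9024.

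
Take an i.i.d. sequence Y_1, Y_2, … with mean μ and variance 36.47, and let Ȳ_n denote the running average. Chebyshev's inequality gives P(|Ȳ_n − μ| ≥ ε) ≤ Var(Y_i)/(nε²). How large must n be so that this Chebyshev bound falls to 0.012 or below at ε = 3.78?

Require 36.47/(n·3.78²) ≤ 0.012, i.e. n ≥ 36.47/(0.012·3.78²) = 212.702.
The smallest integer n is 213.

213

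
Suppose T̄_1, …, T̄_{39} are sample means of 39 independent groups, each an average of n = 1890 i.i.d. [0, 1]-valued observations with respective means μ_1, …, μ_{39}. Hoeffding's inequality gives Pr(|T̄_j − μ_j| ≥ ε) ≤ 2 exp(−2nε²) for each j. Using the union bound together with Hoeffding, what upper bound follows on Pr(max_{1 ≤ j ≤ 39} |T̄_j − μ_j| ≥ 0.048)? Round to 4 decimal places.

Per-experiment Hoeffding bound: 2·exp(−2·1890·0.048²) = 2·exp(−8.70912) = 0.00033015.
Union bound over 39 events: 39·0.00033015 = 0.01288.

0.0129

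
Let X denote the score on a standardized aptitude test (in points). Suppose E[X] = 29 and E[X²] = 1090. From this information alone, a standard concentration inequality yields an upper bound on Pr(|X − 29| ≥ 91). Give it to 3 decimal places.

The first two moments determine the variance, so Chebyshev's inequality is the sharpest standard bound available.
Var(X) = E[X²] − (E[X])² = 1090 − 841 = 249.
Chebyshev's inequality: Pr(|X − μ| ≥ t) ≤ Var(X)/t² = 249/8281 = 0.0301.

0.030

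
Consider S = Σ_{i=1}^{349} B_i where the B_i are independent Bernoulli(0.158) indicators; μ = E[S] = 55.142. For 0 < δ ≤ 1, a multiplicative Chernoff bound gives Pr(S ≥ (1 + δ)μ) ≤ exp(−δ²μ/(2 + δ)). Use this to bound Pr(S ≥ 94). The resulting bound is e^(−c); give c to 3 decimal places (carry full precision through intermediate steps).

Write 94 = (1 + δ)μ, so δ = 94/55.142 − 1 = 0.7046897…
Then the exponent is δ²μ/(2 + δ) = (94 − μ)² / (μ·(2 + δ)) = 10.124205.

10.124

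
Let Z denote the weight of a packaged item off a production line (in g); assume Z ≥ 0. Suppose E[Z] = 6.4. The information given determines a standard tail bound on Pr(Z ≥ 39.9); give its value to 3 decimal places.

0.160

Only the mean of a non-negative variable is known, so Markov's inequality is the applicable tail bound.
Markov's inequality: for a non-negative random variable, Pr(Z ≥ a) ≤ E[Z]/a.
Here E[Z] = 6.4 and a = 39.9, so the bound is 6.4/39.9 = 0.1604.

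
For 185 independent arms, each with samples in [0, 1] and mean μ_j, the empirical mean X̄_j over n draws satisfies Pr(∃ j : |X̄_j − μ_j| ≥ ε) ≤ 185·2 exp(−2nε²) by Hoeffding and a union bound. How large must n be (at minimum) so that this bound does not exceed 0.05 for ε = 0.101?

437

Need 2·185·exp(−2nε²) ≤ 0.05, i.e. exp(−2nε²) ≤ 0.05/370.
So 2nε² ≥ ln(370/0.05) = 8.909235.
Hence n ≥ 8.909235/(2·0.101²) = 436.684.
The smallest integer n is 437.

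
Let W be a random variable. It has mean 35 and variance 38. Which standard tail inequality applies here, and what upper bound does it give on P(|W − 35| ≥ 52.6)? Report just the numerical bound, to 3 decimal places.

0.014

Mean and variance are known, so Chebyshev's inequality applies.
Chebyshev: P(|W − μ| ≥ t) ≤ Var(W)/t².
Bound = 38 / 2766.76 = 0.0137.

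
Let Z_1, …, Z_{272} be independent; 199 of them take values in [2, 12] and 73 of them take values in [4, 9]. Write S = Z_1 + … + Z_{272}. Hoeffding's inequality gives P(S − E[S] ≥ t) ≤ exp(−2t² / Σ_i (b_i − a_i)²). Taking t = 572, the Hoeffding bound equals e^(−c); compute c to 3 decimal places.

Σ(b_i − a_i)² = 199·10² + 73·5² = 21725.
c = 2t² / 21725 = 2·572² / 21725 = 30.1205.

30.121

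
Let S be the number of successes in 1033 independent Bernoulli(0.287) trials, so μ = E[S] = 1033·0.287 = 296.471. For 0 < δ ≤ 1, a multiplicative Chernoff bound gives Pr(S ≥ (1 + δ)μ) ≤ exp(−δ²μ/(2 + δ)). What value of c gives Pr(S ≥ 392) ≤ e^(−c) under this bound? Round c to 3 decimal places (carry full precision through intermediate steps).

13.255

Write 392 = (1 + δ)μ, so δ = 392/296.471 − 1 = 0.3222204…
Then the exponent is δ²μ/(2 + δ) = (392 − μ)² / (μ·(2 + δ)) = 13.255155.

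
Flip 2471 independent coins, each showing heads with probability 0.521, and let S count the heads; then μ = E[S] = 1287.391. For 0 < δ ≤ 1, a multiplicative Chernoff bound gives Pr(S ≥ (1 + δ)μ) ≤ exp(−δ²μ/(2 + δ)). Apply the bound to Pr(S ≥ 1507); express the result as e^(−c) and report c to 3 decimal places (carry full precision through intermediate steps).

17.259

Write 1507 = (1 + δ)μ, so δ = 1507/1287.391 − 1 = 0.1705845…
Then the exponent is δ²μ/(2 + δ) = (1507 − μ)² / (μ·(2 + δ)) = 17.258899.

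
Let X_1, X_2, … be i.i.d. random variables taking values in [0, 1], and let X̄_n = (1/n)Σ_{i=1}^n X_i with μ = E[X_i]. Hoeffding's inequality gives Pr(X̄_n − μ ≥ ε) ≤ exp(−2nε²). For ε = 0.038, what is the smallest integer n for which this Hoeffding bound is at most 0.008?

Require exp(−2nε²) ≤ 0.008, i.e. 2nε² ≥ ln(1/0.008) = 4.828314.
So n ≥ 4.828314 / (2·0.038²) = 1671.854.
The smallest integer n is 1672.

1672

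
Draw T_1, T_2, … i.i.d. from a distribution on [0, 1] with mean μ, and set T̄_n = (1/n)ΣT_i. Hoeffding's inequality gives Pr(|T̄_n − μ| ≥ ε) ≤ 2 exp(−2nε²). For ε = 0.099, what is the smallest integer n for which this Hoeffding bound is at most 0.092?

158

Require 2·exp(−2nε²) ≤ 0.092, i.e. 2nε² ≥ ln(2/0.092) = 3.079114.
So n ≥ 3.079114 / (2·0.099²) = 157.082.
The smallest integer n is 158.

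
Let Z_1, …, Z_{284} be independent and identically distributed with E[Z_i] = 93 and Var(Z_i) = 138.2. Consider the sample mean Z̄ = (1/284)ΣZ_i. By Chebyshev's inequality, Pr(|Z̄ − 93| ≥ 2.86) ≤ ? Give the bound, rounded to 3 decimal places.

Var(Z̄) = Var(Z_i)/n = 138.2/284 = 0.48662.
Chebyshev: Pr(|Z̄ − 93| ≥ 2.86) ≤ Var(Z̄)/(2.86)² = 138.2/(284·2.86²) = 0.0595.

0.059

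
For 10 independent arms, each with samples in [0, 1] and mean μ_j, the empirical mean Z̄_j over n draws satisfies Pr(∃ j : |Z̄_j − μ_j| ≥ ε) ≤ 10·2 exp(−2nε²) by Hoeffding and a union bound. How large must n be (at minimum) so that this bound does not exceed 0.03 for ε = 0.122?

Need 2·10·exp(−2nε²) ≤ 0.03, i.e. exp(−2nε²) ≤ 0.03/20.
So 2nε² ≥ ln(20/0.03) = 6.502290.
Hence n ≥ 6.502290/(2·0.122²) = 218.432.
The smallest integer n is 219.

219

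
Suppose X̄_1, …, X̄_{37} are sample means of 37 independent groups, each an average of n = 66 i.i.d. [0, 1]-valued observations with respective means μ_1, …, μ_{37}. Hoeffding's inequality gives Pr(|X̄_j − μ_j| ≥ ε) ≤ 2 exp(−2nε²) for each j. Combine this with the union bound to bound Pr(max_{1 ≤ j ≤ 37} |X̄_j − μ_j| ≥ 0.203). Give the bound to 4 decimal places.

0.3213

Per-experiment Hoeffding bound: 2·exp(−2·66·0.203²) = 2·exp(−5.43959) = 0.0086825.
Union bound over 37 events: 37·0.0086825 = 0.32125.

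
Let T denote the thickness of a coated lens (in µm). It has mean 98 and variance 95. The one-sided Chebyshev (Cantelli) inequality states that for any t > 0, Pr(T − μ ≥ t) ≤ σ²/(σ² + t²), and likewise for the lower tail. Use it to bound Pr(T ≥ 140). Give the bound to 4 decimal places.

0.0511

Here σ² = 95 and t = 42, so σ² + t² = 1859.
Cantelli's bound: 95/1859 = 0.0511.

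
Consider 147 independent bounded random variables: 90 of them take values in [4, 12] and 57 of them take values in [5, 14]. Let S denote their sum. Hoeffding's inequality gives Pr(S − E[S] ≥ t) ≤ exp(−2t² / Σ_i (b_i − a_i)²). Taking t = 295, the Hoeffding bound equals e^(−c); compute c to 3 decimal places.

Σ(b_i − a_i)² = 90·8² + 57·9² = 10377.
c = 2t² / 10377 = 2·295² / 10377 = 16.7727.

16.773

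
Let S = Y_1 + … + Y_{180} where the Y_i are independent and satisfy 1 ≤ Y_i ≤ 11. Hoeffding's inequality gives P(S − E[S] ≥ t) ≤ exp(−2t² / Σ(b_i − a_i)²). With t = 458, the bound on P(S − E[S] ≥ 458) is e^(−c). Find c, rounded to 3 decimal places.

Σ(b_i − a_i)² = 180·(10)² = 18000.
c = 2t²/18000 = 2·458²/18000 = 23.3071.

23.307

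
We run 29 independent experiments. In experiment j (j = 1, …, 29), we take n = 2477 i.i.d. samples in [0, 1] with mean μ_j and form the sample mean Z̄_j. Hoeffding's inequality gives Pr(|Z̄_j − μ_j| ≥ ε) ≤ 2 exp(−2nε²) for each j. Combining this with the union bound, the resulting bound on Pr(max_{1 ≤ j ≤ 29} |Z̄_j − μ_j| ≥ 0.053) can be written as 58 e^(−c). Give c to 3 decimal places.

Union bound over the 29 events: Pr(max_{1 ≤ j ≤ 29} |Z̄_j − μ_j| ≥ 0.053) ≤ 29·2·exp(−2nε²) = 58 exp(−2·2477·0.053²).
So c = 2·2477·0.053² = 13.9158.

13.916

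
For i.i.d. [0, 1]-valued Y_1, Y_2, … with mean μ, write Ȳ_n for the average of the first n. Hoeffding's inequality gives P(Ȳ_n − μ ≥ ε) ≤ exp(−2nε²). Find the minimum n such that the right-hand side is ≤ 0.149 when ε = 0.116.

71

Require exp(−2nε²) ≤ 0.149, i.e. 2nε² ≥ ln(1/0.149) = 1.903809.
So n ≥ 1.903809 / (2·0.116²) = 70.742.
The smallest integer n is 71.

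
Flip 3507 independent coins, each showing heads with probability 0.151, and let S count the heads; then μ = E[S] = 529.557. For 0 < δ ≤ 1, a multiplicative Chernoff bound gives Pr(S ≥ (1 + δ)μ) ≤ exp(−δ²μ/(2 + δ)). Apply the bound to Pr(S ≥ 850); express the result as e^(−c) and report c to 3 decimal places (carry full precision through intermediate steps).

74.432

Write 850 = (1 + δ)μ, so δ = 850/529.557 − 1 = 0.6051152…
Then the exponent is δ²μ/(2 + δ) = (850 − μ)² / (μ·(2 + δ)) = 74.432384.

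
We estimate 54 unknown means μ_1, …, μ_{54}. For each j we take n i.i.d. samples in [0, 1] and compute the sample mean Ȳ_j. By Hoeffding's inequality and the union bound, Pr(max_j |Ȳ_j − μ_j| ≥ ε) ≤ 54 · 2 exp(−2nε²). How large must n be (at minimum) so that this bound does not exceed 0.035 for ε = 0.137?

215

Need 2·54·exp(−2nε²) ≤ 0.035, i.e. exp(−2nε²) ≤ 0.035/108.
So 2nε² ≥ ln(108/0.035) = 8.034538.
Hence n ≥ 8.034538/(2·0.137²) = 214.037.
The smallest integer n is 215.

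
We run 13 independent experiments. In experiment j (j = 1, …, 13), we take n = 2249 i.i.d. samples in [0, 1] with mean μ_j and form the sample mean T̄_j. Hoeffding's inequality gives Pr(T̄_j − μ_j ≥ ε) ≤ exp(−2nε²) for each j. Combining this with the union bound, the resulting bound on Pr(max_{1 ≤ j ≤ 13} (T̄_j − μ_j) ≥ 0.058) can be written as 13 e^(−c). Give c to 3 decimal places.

Union bound over the 13 events: Pr(max_{1 ≤ j ≤ 13} (T̄_j − μ_j) ≥ 0.058) ≤ 13·exp(−2nε²) = 13 exp(−2·2249·0.058²).
So c = 2·2249·0.058² = 15.1313.

15.131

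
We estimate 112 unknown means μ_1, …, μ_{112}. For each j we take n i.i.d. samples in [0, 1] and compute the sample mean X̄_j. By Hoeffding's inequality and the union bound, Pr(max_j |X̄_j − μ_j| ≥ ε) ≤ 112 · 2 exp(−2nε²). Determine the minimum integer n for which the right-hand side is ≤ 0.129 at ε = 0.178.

Need 2·112·exp(−2nε²) ≤ 0.129, i.e. exp(−2nε²) ≤ 0.129/224.
So 2nε² ≥ ln(224/0.129) = 7.459589.
Hence n ≥ 7.459589/(2·0.178²) = 117.719.
The smallest integer n is 118.

118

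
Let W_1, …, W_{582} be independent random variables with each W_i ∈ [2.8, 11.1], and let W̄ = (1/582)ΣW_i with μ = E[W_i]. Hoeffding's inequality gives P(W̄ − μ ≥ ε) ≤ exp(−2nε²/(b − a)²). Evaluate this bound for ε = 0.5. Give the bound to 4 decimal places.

Exponent: 2nε²/(b − a)² = 2·582·0.5² / 8.3² = 4.22413.
Bound = exp(−4.22413) = 0.01464.

0.0146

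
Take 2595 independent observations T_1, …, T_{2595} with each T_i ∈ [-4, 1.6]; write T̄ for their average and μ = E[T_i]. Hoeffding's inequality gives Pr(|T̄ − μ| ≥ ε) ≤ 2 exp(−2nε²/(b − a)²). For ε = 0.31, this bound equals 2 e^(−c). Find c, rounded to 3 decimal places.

c = 2nε²/(b − a)² = 2·2595·0.31² / 5.6² = 15.9043.

15.904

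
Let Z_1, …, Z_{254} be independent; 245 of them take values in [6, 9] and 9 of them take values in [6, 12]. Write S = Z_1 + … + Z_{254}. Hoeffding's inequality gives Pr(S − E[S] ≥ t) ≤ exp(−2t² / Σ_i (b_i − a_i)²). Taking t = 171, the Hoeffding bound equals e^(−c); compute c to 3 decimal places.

Σ(b_i − a_i)² = 245·3² + 9·6² = 2529.
c = 2t² / 2529 = 2·171² / 2529 = 23.1246.

23.125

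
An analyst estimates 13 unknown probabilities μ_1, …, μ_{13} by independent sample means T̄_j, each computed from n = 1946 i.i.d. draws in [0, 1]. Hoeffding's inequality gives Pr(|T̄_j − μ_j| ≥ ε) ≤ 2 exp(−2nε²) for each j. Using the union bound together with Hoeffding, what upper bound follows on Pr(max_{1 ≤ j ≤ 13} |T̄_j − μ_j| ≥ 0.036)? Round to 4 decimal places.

Per-experiment Hoeffding bound: 2·exp(−2·1946·0.036²) = 2·exp(−5.04403) = 0.012895.
Union bound over 13 events: 13·0.012895 = 0.16764.

0.1676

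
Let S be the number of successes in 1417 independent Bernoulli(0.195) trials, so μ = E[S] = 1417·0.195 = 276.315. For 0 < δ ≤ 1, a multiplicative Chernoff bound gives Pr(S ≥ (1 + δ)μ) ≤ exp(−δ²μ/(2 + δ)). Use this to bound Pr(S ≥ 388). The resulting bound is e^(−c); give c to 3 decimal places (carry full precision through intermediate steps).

18.777

Write 388 = (1 + δ)μ, so δ = 388/276.315 − 1 = 0.4041945…
Then the exponent is δ²μ/(2 + δ) = (388 − μ)² / (μ·(2 + δ)) = 18.776543.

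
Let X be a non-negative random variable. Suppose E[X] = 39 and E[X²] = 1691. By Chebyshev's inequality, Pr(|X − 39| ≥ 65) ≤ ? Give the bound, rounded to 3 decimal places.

Var(X) = E[X²] − (E[X])² = 1691 − 1521 = 170.
Chebyshev's inequality: Pr(|X − μ| ≥ t) ≤ Var(X)/t² = 170/4225 = 0.0402.

0.040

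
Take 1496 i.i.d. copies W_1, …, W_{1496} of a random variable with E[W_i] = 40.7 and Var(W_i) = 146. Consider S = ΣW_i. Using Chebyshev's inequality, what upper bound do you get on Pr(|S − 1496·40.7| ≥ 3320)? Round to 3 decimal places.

0.020

Var(S) = n·Var(W_i) = 1496·146 = 218416.
Chebyshev: Pr(|S − 1496·40.7| ≥ 3320) ≤ Var(S)/3320² = 218416/11022400 = 0.0198.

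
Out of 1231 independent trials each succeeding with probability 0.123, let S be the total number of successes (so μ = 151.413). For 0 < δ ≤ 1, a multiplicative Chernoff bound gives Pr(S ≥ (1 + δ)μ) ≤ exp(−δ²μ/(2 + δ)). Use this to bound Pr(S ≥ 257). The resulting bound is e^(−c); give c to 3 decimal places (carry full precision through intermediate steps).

Write 257 = (1 + δ)μ, so δ = 257/151.413 − 1 = 0.6973443…
Then the exponent is δ²μ/(2 + δ) = (257 − μ)² / (μ·(2 + δ)) = 27.297404.

27.297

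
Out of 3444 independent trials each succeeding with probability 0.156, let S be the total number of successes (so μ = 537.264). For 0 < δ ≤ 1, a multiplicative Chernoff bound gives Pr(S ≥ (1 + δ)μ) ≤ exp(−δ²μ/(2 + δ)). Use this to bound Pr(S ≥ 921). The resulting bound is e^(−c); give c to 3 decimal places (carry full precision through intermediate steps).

100.979

Write 921 = (1 + δ)μ, so δ = 921/537.264 − 1 = 0.714241…
Then the exponent is δ²μ/(2 + δ) = (921 − μ)² / (μ·(2 + δ)) = 100.978504.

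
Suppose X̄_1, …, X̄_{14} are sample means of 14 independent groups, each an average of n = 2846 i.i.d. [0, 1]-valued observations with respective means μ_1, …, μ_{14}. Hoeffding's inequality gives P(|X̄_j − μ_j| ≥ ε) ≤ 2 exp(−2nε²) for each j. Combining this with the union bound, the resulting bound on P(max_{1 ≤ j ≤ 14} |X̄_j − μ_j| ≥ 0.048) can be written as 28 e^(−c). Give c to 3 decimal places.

13.114

Union bound over the 14 events: P(max_{1 ≤ j ≤ 14} |X̄_j − μ_j| ≥ 0.048) ≤ 14·2·exp(−2nε²) = 28 exp(−2·2846·0.048²).
So c = 2·2846·0.048² = 13.1144.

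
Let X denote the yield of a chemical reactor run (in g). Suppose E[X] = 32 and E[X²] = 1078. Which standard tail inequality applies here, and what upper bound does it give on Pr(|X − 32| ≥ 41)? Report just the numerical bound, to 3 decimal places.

The first two moments determine the variance, so Chebyshev's inequality is the sharpest standard bound available.
Var(X) = E[X²] − (E[X])² = 1078 − 1024 = 54.
Chebyshev's inequality: Pr(|X − μ| ≥ t) ≤ Var(X)/t² = 54/1681 = 0.0321.

0.032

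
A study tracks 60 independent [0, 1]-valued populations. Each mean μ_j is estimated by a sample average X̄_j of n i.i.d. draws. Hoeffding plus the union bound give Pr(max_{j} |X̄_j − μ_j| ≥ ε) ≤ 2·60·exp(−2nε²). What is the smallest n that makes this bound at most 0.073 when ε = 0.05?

Need 2·60·exp(−2nε²) ≤ 0.073, i.e. exp(−2nε²) ≤ 0.073/120.
So 2nε² ≥ ln(120/0.073) = 7.404788.
Hence n ≥ 7.404788/(2·0.05²) = 1480.958.
The smallest integer n is 1481.

1481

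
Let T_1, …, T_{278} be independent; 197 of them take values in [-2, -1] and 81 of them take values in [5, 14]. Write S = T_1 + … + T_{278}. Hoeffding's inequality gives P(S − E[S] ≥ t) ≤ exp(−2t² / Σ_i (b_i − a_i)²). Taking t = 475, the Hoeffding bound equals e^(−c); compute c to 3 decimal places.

66.773

Σ(b_i − a_i)² = 197·1² + 81·9² = 6758.
c = 2t² / 6758 = 2·475² / 6758 = 66.7727.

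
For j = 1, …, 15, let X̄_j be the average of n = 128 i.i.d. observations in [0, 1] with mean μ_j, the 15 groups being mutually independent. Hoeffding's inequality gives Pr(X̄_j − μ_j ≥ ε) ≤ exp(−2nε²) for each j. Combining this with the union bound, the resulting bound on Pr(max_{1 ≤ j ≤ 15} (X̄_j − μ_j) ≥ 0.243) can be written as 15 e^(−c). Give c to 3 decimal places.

Union bound over the 15 events: Pr(max_{1 ≤ j ≤ 15} (X̄_j − μ_j) ≥ 0.243) ≤ 15·exp(−2nε²) = 15 exp(−2·128·0.243²).
So c = 2·128·0.243² = 15.1165.

15.117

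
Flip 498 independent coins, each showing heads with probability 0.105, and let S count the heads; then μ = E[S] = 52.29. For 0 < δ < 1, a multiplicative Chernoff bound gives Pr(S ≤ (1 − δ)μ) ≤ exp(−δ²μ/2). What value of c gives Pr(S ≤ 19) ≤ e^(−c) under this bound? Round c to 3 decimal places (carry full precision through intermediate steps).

10.597

Write 19 = (1 − δ)μ, so δ = 1 − 19/52.29 = 0.6366418…
Then the exponent is δ²μ/2 = (μ − 19)²/(2μ) = 10.596903.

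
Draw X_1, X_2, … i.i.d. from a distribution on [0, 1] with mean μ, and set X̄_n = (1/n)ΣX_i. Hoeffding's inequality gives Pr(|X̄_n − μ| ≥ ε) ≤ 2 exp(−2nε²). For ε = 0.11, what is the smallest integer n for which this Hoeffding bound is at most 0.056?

148

Require 2·exp(−2nε²) ≤ 0.056, i.e. 2nε² ≥ ln(2/0.056) = 3.575551.
So n ≥ 3.575551 / (2·0.11²) = 147.750.
The smallest integer n is 148.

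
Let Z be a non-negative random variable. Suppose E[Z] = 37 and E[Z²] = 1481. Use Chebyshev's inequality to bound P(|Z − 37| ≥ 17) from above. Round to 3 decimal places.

0.388

Var(Z) = E[Z²] − (E[Z])² = 1481 − 1369 = 112.
Chebyshev's inequality: P(|Z − μ| ≥ t) ≤ Var(Z)/t² = 112/289 = 0.3875.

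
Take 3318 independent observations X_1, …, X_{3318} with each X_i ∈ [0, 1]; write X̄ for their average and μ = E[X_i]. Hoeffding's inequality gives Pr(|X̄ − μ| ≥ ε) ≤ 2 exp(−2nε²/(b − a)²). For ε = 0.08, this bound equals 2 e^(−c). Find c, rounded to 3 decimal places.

c = 2nε²/(b − a)² = 2·3318·0.08² / 1² = 42.4704.

42.470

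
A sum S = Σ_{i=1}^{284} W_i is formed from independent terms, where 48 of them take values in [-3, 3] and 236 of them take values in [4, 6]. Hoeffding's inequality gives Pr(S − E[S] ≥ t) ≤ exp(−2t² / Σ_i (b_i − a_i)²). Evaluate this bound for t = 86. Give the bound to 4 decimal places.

0.0039

Σ(b_i − a_i)² = 48·6² + 236·2² = 2672.
Exponent = 2·86² / 2672 = 5.53593.
Bound = exp(−5.53593) = 0.00394.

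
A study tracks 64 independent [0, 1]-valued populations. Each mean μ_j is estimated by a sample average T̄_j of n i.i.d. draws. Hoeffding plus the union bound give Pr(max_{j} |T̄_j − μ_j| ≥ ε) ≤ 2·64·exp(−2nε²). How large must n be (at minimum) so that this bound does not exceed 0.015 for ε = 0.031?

4710

Need 2·64·exp(−2nε²) ≤ 0.015, i.e. exp(−2nε²) ≤ 0.015/128.
So 2nε² ≥ ln(128/0.015) = 9.051735.
Hence n ≥ 9.051735/(2·0.031²) = 4709.540.
The smallest integer n is 4710.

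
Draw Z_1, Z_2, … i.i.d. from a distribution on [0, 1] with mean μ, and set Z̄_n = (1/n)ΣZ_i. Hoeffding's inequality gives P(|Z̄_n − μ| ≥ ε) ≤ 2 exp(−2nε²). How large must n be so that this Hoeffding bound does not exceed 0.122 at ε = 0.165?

Require 2·exp(−2nε²) ≤ 0.122, i.e. 2nε² ≥ ln(2/0.122) = 2.796881.
So n ≥ 2.796881 / (2·0.165²) = 51.366.
The smallest integer n is 52.

52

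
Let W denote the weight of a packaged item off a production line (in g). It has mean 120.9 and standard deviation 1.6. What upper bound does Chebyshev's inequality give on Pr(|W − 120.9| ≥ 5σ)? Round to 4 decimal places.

0.0400

Chebyshev: Pr(|W − μ| ≥ t) ≤ Var(W)/t².
Var(W) = σ² = 1.6² = 2.56.
t = 5·1.6 = 8.
Bound = 2.56 / 64 = 0.0400.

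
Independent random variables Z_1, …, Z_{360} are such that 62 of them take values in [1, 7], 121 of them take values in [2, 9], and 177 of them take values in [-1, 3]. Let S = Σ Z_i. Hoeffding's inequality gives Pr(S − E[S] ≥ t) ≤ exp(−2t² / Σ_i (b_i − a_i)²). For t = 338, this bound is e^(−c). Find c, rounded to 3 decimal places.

20.785

Σ(b_i − a_i)² = 62·6² + 121·7² + 177·4² = 10993.
c = 2t² / 10993 = 2·338² / 10993 = 20.7849.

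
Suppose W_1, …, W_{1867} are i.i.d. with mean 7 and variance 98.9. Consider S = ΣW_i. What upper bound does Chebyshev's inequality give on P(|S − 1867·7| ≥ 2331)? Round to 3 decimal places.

Var(S) = n·Var(W_i) = 1867·98.9 = 184646.3.
Chebyshev: P(|S − 1867·7| ≥ 2331) ≤ Var(S)/2331² = 184646.3/5433561 = 0.0340.

0.034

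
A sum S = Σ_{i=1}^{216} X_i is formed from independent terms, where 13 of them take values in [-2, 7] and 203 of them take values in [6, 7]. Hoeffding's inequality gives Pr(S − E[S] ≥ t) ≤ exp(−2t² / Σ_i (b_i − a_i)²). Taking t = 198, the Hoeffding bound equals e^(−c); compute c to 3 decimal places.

Σ(b_i − a_i)² = 13·9² + 203·1² = 1256.
c = 2t² / 1256 = 2·198² / 1256 = 62.4268.

62.427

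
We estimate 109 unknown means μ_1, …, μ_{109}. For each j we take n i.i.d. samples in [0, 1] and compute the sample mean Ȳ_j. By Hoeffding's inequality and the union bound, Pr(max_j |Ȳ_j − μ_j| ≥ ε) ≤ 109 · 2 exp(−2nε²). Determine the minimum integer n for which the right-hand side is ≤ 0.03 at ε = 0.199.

113

Need 2·109·exp(−2nε²) ≤ 0.03, i.e. exp(−2nε²) ≤ 0.03/218.
So 2nε² ≥ ln(218/0.03) = 8.891053.
Hence n ≥ 8.891053/(2·0.199²) = 112.258.
The smallest integer n is 113.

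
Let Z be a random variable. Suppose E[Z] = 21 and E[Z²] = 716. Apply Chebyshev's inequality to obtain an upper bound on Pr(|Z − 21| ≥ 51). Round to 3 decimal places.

0.106

Var(Z) = E[Z²] − (E[Z])² = 716 − 441 = 275.
Chebyshev's inequality: Pr(|Z − μ| ≥ t) ≤ Var(Z)/t² = 275/2601 = 0.1057.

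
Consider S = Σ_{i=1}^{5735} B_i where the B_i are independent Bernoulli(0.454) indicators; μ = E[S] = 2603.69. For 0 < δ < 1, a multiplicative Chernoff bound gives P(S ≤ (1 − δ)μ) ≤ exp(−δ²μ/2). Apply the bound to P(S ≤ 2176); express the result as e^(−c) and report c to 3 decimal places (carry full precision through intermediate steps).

Write 2176 = (1 − δ)μ, so δ = 1 − 2176/2603.69 = 0.164263…
Then the exponent is δ²μ/2 = (μ − 2176)²/(2μ) = 35.126827.

35.127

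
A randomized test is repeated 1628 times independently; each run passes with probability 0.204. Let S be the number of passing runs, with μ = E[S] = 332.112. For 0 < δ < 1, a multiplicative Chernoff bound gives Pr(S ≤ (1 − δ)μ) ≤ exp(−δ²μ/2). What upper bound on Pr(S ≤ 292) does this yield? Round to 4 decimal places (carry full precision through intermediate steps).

0.0887

Write 292 = (1 − δ)μ, so δ = 1 − 292/332.112 = 0.1207785…
Then the exponent is δ²μ/2 = (μ − 292)²/(2μ) = 2.422334.
Bound = exp(−2.422334) = 0.08871.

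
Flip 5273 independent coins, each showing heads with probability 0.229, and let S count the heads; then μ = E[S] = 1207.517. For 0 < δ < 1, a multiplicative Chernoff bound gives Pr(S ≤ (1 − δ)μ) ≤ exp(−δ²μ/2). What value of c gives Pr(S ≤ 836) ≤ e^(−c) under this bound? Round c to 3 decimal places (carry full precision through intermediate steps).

57.152

Write 836 = (1 − δ)μ, so δ = 1 − 836/1207.517 = 0.3076702…
Then the exponent is δ²μ/2 = (μ − 836)²/(2μ) = 57.152355.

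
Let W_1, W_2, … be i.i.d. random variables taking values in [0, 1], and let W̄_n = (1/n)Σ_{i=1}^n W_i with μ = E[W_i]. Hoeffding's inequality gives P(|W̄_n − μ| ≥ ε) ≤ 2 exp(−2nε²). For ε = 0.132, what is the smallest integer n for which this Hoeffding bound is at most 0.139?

77

Require 2·exp(−2nε²) ≤ 0.139, i.e. 2nε² ≥ ln(2/0.139) = 2.666429.
So n ≥ 2.666429 / (2·0.132²) = 76.516.
The smallest integer n is 77.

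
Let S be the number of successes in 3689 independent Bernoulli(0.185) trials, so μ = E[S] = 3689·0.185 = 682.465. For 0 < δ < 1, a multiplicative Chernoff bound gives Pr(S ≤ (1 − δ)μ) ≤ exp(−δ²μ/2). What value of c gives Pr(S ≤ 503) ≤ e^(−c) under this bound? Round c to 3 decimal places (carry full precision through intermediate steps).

Write 503 = (1 − δ)μ, so δ = 1 − 503/682.465 = 0.2629659…
Then the exponent is δ²μ/2 = (μ − 503)²/(2μ) = 23.596585.

23.597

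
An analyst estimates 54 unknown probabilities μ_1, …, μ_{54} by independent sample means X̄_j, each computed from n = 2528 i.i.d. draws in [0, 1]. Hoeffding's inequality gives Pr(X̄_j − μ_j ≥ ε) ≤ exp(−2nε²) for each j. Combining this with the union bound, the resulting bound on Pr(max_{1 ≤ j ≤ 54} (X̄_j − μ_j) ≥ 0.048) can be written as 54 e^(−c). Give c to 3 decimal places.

11.649

Union bound over the 54 events: Pr(max_{1 ≤ j ≤ 54} (X̄_j − μ_j) ≥ 0.048) ≤ 54·exp(−2nε²) = 54 exp(−2·2528·0.048²).
So c = 2·2528·0.048² = 11.6490.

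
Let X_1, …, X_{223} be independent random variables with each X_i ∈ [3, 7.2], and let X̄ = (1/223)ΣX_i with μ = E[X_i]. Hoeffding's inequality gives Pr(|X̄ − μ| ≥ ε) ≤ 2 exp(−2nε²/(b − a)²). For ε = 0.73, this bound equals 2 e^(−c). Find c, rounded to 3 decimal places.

c = 2nε²/(b − a)² = 2·223·0.73² / 4.2² = 13.4735.

13.474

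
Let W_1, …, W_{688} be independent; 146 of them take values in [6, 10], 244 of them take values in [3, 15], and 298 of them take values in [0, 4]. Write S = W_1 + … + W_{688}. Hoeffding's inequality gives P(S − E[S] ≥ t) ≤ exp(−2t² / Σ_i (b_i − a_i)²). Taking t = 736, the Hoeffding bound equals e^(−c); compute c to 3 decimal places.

25.648

Σ(b_i − a_i)² = 146·4² + 244·12² + 298·4² = 42240.
c = 2t² / 42240 = 2·736² / 42240 = 25.6485.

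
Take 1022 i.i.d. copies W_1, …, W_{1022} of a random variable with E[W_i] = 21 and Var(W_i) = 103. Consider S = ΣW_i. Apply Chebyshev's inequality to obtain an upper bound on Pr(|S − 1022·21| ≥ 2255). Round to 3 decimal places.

0.021

Var(S) = n·Var(W_i) = 1022·103 = 105266.
Chebyshev: Pr(|S − 1022·21| ≥ 2255) ≤ Var(S)/2255² = 105266/5085025 = 0.0207.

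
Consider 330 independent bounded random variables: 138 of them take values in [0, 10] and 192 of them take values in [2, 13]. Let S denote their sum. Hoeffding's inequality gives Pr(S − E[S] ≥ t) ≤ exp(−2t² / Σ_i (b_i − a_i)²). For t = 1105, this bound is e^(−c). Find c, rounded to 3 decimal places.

Σ(b_i − a_i)² = 138·10² + 192·11² = 37032.
c = 2t² / 37032 = 2·1105² / 37032 = 65.9443.

65.944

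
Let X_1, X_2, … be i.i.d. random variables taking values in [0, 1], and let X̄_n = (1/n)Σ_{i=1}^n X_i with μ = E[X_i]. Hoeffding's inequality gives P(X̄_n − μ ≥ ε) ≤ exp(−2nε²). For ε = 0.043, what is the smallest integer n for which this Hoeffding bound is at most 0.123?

567

Require exp(−2nε²) ≤ 0.123, i.e. 2nε² ≥ ln(1/0.123) = 2.095571.
So n ≥ 2.095571 / (2·0.043²) = 566.677.
The smallest integer n is 567.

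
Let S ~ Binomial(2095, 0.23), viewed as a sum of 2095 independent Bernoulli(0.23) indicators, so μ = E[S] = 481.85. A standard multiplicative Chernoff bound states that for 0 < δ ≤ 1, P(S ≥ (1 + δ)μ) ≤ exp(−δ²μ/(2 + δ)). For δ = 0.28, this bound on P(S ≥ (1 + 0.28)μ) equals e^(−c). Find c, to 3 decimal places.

16.569

c = δ²μ/(2 + δ) = 0.28²·481.85/(2 + 0.28) = 16.5689.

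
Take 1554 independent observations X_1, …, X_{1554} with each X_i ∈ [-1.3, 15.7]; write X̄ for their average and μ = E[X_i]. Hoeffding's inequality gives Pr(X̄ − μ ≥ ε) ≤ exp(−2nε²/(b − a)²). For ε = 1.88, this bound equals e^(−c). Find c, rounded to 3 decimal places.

38.010

c = 2nε²/(b − a)² = 2·1554·1.88² / 17² = 38.0101.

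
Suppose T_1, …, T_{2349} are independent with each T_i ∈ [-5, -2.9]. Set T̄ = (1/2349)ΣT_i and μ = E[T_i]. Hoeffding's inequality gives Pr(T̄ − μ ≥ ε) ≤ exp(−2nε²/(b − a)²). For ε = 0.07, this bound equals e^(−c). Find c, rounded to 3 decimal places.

5.220

c = 2nε²/(b − a)² = 2·2349·0.07² / 2.1² = 5.2200.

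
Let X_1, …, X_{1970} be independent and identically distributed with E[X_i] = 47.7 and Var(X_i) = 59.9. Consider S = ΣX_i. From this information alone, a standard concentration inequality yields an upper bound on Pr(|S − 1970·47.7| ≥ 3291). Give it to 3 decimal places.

With mean and variance of each term known, Chebyshev's inequality bounds the deviation of the sum (or sample mean).
Var(S) = n·Var(X_i) = 1970·59.9 = 118003.
Chebyshev: Pr(|S − 1970·47.7| ≥ 3291) ≤ Var(S)/3291² = 118003/10830681 = 0.0109.

0.011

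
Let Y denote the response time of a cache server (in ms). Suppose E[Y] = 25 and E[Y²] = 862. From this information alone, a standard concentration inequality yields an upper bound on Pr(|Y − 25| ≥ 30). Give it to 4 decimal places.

0.2633

The first two moments determine the variance, so Chebyshev's inequality is the sharpest standard bound available.
Var(Y) = E[Y²] − (E[Y])² = 862 − 625 = 237.
Chebyshev's inequality: Pr(|Y − μ| ≥ t) ≤ Var(Y)/t² = 237/900 = 0.2633.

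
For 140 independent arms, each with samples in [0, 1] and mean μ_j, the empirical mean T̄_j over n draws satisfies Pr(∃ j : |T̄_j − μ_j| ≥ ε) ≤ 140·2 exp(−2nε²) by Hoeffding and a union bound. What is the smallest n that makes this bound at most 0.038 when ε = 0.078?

Need 2·140·exp(−2nε²) ≤ 0.038, i.e. exp(−2nε²) ≤ 0.038/280.
So 2nε² ≥ ln(280/0.038) = 8.904959.
Hence n ≥ 8.904959/(2·0.078²) = 731.834.
The smallest integer n is 732.

732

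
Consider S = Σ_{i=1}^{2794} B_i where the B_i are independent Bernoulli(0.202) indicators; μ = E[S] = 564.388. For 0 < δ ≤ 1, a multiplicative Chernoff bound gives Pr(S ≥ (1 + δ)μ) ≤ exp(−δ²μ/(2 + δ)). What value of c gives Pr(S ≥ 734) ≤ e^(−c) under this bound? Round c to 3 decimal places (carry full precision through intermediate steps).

22.157

Write 734 = (1 + δ)μ, so δ = 734/564.388 − 1 = 0.3005238…
Then the exponent is δ²μ/(2 + δ) = (734 − μ)² / (μ·(2 + δ)) = 22.156883.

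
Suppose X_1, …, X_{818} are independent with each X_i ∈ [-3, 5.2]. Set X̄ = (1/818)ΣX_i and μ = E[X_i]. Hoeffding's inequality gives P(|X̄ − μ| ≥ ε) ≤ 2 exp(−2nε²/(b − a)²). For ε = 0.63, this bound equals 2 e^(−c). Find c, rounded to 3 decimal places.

c = 2nε²/(b − a)² = 2·818·0.63² / 8.2² = 9.6569.

9.657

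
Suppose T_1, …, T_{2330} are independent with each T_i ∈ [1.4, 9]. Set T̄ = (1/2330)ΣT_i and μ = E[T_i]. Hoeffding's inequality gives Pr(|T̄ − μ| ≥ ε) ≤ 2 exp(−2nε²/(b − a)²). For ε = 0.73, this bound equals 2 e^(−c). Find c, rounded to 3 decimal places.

42.994

c = 2nε²/(b − a)² = 2·2330·0.73² / 7.6² = 42.9937.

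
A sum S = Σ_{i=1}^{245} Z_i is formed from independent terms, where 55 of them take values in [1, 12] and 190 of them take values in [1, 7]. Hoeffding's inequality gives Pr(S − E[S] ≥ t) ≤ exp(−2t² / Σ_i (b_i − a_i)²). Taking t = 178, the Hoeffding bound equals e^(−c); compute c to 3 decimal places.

Σ(b_i − a_i)² = 55·11² + 190·6² = 13495.
c = 2t² / 13495 = 2·178² / 13495 = 4.6957.

4.696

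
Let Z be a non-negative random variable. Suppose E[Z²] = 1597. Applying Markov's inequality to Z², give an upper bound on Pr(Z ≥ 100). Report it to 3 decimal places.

0.160

Since Z ≥ 0, the event {Z ≥ 100} is the same as {Z² ≥ 10000}.
Markov's inequality applied to Z² gives Pr(Z² ≥ 10000) ≤ E[Z²]/10000 = 1597/10000 = 0.1597.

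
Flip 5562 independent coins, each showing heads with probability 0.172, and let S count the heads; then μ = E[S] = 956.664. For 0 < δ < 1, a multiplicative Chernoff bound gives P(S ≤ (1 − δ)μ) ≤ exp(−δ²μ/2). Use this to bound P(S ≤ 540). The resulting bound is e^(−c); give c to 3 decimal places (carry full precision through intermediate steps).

Write 540 = (1 − δ)μ, so δ = 1 − 540/956.664 = 0.4355385…
Then the exponent is δ²μ/2 = (μ − 540)²/(2μ) = 90.736606.

90.737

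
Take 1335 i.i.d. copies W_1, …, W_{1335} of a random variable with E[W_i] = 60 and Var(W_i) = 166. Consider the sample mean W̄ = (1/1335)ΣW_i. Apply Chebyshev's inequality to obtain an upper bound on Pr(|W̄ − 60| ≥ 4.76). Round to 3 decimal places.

0.005

Var(W̄) = Var(W_i)/n = 166/1335 = 0.12434.
Chebyshev: Pr(|W̄ − 60| ≥ 4.76) ≤ Var(W̄)/(4.76)² = 166/(1335·4.76²) = 0.0055.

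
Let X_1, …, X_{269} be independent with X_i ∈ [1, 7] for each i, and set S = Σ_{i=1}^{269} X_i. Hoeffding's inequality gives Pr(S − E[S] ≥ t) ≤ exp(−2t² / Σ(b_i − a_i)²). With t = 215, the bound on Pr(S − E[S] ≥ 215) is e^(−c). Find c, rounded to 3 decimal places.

Σ(b_i − a_i)² = 269·(6)² = 9684.
c = 2t²/9684 = 2·215²/9684 = 9.5467.

9.547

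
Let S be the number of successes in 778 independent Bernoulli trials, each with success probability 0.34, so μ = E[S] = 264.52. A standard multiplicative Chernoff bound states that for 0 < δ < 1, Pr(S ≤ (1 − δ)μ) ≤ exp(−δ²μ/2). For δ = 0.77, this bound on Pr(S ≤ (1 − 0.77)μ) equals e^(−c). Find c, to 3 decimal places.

78.417

c = δ²μ/2 = 0.77²·264.52/2 = 78.4170.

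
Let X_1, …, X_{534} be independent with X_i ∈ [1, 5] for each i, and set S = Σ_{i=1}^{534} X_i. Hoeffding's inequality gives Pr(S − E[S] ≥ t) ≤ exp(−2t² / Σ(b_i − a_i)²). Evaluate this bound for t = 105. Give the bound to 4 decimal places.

0.0757

Σ(b_i − a_i)² = 534·(4)² = 8544.
Exponent = 2·105²/8544 = 2.5808.
Bound = exp(−2.5808) = 0.07572.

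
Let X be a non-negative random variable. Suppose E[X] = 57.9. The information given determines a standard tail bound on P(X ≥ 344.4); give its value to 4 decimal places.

0.1681

Only the mean of a non-negative variable is known, so Markov's inequality is the applicable tail bound.
Markov's inequality: for a non-negative random variable, P(X ≥ a) ≤ E[X]/a.
Here E[X] = 57.9 and a = 344.4, so the bound is 57.9/344.4 = 0.1681.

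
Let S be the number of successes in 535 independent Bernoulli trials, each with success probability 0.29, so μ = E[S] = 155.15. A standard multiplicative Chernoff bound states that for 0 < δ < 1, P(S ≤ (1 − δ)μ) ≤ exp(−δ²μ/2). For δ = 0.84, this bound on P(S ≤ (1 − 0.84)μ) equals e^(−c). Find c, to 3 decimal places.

c = δ²μ/2 = 0.84²·155.15/2 = 54.7369.

54.737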